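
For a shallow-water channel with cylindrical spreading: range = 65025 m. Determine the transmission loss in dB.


TL = 10*log10(65025) = 48.13

48.13 dB


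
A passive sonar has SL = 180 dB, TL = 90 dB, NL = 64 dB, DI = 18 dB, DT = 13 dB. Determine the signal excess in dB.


SE = SL - TL - NL + DI - DT = 180 - 90 - 64 + 18 - 13 = 31

31 dB


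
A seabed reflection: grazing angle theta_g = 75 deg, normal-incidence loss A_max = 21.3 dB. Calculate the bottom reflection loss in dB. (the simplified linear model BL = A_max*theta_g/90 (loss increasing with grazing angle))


17.75 dB


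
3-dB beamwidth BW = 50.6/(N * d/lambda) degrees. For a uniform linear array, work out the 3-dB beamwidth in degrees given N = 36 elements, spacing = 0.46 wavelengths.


3.06 deg


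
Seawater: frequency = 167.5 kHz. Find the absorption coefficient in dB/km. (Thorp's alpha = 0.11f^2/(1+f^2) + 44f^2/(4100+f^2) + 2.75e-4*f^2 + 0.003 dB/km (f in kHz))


f^2 = 28056.25
alpha = 0.11*28056.25/(1+28056.25) + 44*28056.25/(4100+28056.25) + 2.75e-4*28056.25 + 0.003 = 46.218

46.218 dB/km


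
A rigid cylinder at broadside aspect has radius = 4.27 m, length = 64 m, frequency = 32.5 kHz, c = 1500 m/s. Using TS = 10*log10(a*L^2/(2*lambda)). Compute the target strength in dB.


52.78 dB


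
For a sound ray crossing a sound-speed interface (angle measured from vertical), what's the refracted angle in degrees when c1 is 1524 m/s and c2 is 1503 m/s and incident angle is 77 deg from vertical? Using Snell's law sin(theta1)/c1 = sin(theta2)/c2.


sin(theta2) = (c2/c1)*sin(theta1) = (1503/1524)*sin(77 deg) = 0.96094
theta2 = arcsin(0.96094) = 73.93

73.93 deg


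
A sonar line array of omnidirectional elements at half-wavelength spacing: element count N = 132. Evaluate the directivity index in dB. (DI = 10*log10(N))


21.21 dB


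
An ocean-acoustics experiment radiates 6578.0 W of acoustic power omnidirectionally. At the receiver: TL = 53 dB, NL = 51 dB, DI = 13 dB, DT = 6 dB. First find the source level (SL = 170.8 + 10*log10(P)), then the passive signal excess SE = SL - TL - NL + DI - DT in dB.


Step 1: SL = 170.8 + 10*log10(6578.0) = 208.98 dB
Step 2: SE = SL - TL - NL + DI - DT = 208.98 - 53 - 51 + 13 - 6 = 111.98

111.98 dB


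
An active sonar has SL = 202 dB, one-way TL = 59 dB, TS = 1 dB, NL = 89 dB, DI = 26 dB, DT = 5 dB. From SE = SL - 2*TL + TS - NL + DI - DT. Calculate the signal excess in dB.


SE = SL - 2*TL + TS - NL + DI - DT = 202 - 2*59 + (1) - 89 + 26 - 5 = 17

17 dB


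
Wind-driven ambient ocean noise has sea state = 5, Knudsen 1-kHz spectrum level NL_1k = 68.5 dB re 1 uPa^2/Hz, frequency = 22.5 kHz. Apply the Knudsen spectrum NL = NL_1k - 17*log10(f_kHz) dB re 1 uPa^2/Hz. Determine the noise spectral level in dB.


NL = NL_1k - 17*log10(f_kHz) = 68.5 - 17*log10(22.5) = 68.5 - (22.99) = 45.51

45.51 dB


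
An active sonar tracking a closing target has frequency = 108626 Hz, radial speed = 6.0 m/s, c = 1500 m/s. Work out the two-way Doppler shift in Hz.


fd = 2*f*v/c = 2 * 108626 * 6.0 / 1500 = 869.01

869.01 Hz


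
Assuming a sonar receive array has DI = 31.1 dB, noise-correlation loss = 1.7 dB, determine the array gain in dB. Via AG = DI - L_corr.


29.4 dB


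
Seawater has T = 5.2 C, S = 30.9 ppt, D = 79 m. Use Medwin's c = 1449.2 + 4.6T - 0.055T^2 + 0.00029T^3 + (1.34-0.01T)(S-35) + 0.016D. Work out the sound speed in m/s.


1467.66 m/s


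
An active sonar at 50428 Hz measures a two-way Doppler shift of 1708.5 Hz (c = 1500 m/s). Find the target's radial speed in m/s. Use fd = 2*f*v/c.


From fd = 2*f*v/c, v = c*fd/(2*f) = 1500 * 1708.5 / (2*50428) = 25.41

25.41 m/s


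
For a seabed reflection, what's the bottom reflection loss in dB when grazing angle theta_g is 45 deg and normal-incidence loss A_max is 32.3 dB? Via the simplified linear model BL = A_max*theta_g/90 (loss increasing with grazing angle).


BL = A_max * theta_g / 90 = 32.3 * 45 / 90 = 16.15

16.15 dB


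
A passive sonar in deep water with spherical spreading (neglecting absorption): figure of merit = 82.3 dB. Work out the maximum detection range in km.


13.03 km


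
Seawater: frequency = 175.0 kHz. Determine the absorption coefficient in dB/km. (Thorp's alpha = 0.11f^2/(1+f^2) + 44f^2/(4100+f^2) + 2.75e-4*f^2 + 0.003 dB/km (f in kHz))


f^2 = 30625.0
alpha = 0.11*30625.0/(1+30625.0) + 44*30625.0/(4100+30625.0) + 2.75e-4*30625.0 + 0.003 = 47.34

47.34 dB/km


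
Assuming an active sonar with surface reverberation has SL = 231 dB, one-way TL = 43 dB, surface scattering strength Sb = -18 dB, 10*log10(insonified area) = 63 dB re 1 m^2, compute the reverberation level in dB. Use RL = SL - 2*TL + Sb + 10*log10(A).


RL = SL - 2*TL + Sb + 10*log10(A) = 231 - 2*43 + (-18) + 63 = 190

190 dB


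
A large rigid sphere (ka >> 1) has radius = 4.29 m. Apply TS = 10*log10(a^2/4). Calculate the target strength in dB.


TS = 10*log10(4.29^2 / 4) = 10*log10(4.601025) = 6.63

6.63 dB


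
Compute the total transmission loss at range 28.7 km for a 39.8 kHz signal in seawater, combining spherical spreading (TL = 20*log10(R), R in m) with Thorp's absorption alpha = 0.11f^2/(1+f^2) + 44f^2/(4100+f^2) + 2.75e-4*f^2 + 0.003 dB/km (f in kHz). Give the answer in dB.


Step 1 (Thorp): alpha = 0.11*1584.04/(1+1584.04) + 44*1584.04/(4100+1584.04) + 2.75e-4*1584.04 + 0.003 = 12.8106 dB/km
Step 2: TL_spread = 20*log10(28700) = 89.16 dB
Step 3: TL_abs = alpha*R = 12.8106 * 28.7 = 367.66 dB
Step 4: TL_total = 89.16 + 367.66 = 456.82

456.82 dB


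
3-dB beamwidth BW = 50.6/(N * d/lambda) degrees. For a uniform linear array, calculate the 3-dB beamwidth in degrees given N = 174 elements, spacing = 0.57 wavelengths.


0.51 deg


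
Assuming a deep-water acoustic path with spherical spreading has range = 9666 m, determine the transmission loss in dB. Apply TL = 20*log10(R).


TL = 20*log10(9666) = 79.7

79.7 dB


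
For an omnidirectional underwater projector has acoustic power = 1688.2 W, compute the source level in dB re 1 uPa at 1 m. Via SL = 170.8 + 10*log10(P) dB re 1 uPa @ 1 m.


SL = 170.8 + 10*log10(1688.2) = 170.8 + 32.27 = 203.07

203.07 dB


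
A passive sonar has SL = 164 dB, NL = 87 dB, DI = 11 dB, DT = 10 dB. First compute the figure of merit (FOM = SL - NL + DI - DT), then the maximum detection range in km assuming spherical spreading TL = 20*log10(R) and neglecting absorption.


Step 1: FOM = SL - NL + DI - DT = 164 - 87 + 11 - 10 = 78 dB
Step 2: at max range FOM = TL = 20*log10(R), so R = 10^(78/20) = 7943.28 m = 7.94 km

7.94 km


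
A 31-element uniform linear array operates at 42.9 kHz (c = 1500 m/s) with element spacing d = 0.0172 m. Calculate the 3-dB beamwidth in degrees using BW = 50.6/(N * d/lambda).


Step 1: lambda = 1500/42900 = 0.03497 m
Step 2: d/lambda = 0.0172/0.03497 = 0.4919
Step 3: BW = 50.6/(N * d/lambda) = 50.6/(31 * 0.4919) = 3.32

3.32 deg


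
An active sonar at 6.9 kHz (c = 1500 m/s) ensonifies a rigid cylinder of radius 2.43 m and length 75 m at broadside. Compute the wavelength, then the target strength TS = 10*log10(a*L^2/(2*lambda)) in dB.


Step 1: lambda = c/f = 1500/6900 = 0.21739 m
Step 2: TS = 10*log10(a*L^2/(2*lambda)) = 10*log10(2.43*75^2/(2*0.21739)) = 44.97

44.97 dB


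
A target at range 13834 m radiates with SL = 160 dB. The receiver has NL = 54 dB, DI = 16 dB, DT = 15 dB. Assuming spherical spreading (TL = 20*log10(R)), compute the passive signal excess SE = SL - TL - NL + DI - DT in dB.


Step 1: TL = 20*log10(13834) = 82.82 dB
Step 2: SE = 160 - 82.82 - 54 + 16 - 15 = 24.18

24.18 dB


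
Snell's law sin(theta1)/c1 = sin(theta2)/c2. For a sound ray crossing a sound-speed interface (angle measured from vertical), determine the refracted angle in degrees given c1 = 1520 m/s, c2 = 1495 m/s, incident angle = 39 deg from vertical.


sin(theta2) = (c2/c1)*sin(theta1) = (1495/1520)*sin(39 deg) = 0.61897
theta2 = arcsin(0.61897) = 38.24

38.24 deg


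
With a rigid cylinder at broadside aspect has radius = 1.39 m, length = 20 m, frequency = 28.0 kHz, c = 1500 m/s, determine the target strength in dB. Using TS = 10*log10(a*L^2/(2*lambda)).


lambda = 1500/28000 = 0.05357 m
TS = 10*log10(1.39*20^2/(2*0.05357)) = 37.15

37.15 dB


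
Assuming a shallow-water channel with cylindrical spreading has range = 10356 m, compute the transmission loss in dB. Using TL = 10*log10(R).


TL = 10*log10(10356) = 40.15

40.15 dB


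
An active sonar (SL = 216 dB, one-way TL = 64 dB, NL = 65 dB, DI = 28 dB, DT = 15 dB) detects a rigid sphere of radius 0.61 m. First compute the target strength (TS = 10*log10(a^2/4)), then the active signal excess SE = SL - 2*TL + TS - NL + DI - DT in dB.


Step 1: TS = 10*log10(0.61^2/4) = -10.31 dB
Step 2: SE = SL - 2*TL + TS - NL + DI - DT = 216 - 2*64 + (-10.31) - 65 + 28 - 15 = 25.69

25.69 dB


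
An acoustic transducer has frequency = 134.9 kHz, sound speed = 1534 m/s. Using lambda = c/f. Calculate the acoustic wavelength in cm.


lambda = c/f = 1534 / 134900 = 0.0114 m = 1.14 cm

1.14 cm


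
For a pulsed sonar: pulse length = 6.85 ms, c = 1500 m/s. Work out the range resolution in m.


dR = c*tau/2 = 1500 * 6.85e-3 / 2 = 5.1375

5.1375 m


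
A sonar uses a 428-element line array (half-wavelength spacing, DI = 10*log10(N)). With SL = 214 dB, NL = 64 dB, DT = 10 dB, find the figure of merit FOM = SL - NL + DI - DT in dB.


Step 1: DI = 10*log10(428) = 26.31 dB
Step 2: FOM = SL - NL + DI - DT = 214 - 64 + 26.31 - 10 = 166.31

166.31 dB


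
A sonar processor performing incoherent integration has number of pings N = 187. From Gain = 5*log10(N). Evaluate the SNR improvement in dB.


11.36 dB


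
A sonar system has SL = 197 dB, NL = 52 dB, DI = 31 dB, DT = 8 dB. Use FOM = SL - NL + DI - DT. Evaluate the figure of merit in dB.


FOM = SL - NL + DI - DT = 197 - 52 + 31 - 8 = 168

168 dB


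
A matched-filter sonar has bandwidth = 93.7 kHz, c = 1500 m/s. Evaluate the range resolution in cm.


0.8 cm


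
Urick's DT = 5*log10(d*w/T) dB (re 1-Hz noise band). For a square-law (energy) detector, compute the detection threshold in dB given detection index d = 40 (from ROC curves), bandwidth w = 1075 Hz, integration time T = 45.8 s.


DT = 5*log10(d*w/T) = 5*log10(40 * 1075 / 45.8) = 5*log10(938.86) = 14.86

14.86 dB


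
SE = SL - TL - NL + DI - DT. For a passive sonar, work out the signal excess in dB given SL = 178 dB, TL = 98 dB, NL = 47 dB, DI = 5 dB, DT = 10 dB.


28 dB


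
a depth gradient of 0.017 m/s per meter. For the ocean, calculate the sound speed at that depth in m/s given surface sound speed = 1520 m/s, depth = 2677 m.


1565.509 m/s


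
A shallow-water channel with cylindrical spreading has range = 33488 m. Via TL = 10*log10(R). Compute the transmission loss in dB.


TL = 10*log10(33488) = 45.25

45.25 dB


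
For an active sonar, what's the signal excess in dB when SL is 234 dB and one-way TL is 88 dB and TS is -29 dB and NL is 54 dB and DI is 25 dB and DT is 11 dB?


SE = SL - 2*TL + TS - NL + DI - DT = 234 - 2*88 + (-29) - 54 + 25 - 11 = -11

-11 dB


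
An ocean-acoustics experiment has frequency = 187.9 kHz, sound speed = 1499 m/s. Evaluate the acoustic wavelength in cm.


lambda = c/f = 1499 / 187900 = 0.008 m = 0.8 cm

0.8 cm


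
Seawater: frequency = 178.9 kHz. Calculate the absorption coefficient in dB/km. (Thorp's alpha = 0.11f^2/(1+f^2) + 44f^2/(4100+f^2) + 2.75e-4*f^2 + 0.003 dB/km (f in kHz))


f^2 = 32005.21
alpha = 0.11*32005.21/(1+32005.21) + 44*32005.21/(4100+32005.21) + 2.75e-4*32005.21 + 0.003 = 47.918

47.918 dB/km


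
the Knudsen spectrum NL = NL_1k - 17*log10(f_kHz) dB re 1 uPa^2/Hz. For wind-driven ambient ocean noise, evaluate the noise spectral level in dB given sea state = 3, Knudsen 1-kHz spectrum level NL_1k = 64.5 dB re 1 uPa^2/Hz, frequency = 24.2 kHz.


NL = NL_1k - 17*log10(f_kHz) = 64.5 - 17*log10(24.2) = 64.5 - (23.52) = 40.98

40.98 dB


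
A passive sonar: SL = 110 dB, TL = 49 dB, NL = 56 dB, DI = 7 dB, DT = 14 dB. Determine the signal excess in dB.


-2 dB


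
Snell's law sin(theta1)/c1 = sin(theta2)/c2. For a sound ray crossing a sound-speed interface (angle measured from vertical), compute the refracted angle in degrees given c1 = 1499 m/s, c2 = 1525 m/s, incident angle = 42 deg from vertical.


sin(theta2) = (c2/c1)*sin(theta1) = (1525/1499)*sin(42 deg) = 0.68074
theta2 = arcsin(0.68074) = 42.9

42.9 deg


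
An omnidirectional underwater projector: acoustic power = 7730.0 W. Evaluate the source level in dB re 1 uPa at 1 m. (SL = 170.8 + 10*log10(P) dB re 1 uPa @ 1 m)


209.68 dB


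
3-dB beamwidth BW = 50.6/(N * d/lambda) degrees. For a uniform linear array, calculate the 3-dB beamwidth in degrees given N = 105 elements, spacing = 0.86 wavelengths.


BW = 50.6 / (105 * 0.86) = 50.6 / 90.3 = 0.56

0.56 deg


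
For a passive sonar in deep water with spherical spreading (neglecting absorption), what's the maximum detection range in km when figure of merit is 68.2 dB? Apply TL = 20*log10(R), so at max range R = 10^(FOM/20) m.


2.57 km


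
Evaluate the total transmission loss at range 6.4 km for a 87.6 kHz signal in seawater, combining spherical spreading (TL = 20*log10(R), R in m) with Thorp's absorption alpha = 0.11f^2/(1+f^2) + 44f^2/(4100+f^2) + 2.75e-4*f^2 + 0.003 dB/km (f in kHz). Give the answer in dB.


Step 1 (Thorp): alpha = 0.11*7673.76/(1+7673.76) + 44*7673.76/(4100+7673.76) + 2.75e-4*7673.76 + 0.003 = 30.9011 dB/km
Step 2: TL_spread = 20*log10(6400) = 76.12 dB
Step 3: TL_abs = alpha*R = 30.9011 * 6.4 = 197.77 dB
Step 4: TL_total = 76.12 + 197.77 = 273.89

273.89 dB


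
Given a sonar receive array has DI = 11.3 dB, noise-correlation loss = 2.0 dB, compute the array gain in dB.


9.3 dB


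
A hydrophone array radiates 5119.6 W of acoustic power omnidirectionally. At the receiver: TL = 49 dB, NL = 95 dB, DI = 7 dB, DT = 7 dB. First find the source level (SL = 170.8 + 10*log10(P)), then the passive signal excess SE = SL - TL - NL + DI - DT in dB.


Step 1: SL = 170.8 + 10*log10(5119.6) = 207.89 dB
Step 2: SE = SL - TL - NL + DI - DT = 207.89 - 49 - 95 + 7 - 7 = 63.89

63.89 dB


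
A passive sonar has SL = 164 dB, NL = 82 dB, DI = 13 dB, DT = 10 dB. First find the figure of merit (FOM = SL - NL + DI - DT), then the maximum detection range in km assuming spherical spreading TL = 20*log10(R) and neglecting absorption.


Step 1: FOM = SL - NL + DI - DT = 164 - 82 + 13 - 10 = 85 dB
Step 2: at max range FOM = TL = 20*log10(R), so R = 10^(85/20) = 17782.79 m = 17.78 km

17.78 km


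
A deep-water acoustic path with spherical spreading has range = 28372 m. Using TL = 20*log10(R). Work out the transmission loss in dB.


TL = 20*log10(28372) = 89.06

89.06 dB


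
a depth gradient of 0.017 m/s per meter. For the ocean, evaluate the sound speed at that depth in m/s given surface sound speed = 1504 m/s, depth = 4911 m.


c = 1504 + 0.017 * 4911 = 1587.487

1587.487 m/s


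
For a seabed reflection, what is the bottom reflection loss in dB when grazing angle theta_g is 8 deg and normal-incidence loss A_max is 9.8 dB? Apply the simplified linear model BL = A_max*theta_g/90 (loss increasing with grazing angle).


0.87 dB


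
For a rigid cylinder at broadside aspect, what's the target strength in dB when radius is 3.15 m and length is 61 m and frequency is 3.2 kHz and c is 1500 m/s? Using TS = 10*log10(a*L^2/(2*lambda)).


40.97 dB


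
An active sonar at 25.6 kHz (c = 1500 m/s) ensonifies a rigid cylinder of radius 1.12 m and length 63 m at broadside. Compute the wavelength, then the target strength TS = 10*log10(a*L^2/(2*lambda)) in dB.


Step 1: lambda = c/f = 1500/25600 = 0.05859 m
Step 2: TS = 10*log10(a*L^2/(2*lambda)) = 10*log10(1.12*63^2/(2*0.05859)) = 45.79

45.79 dB


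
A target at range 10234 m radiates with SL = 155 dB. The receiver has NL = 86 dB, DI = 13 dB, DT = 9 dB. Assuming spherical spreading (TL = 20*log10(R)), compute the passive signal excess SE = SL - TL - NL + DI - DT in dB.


Step 1: TL = 20*log10(10234) = 80.2 dB
Step 2: SE = 155 - 80.2 - 86 + 13 - 9 = -7.2

-7.2 dB


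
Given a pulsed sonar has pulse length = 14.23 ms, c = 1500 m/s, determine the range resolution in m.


dR = c*tau/2 = 1500 * 14.23e-3 / 2 = 10.6725

10.6725 m


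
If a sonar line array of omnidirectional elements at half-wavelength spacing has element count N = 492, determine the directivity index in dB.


DI = 10*log10(492) = 26.92

26.92 dB


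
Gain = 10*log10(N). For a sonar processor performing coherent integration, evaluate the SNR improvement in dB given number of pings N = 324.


Gain = 10*log10(324) = 25.11

25.11 dB


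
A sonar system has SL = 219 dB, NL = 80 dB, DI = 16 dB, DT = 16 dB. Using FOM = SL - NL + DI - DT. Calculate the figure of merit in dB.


FOM = SL - NL + DI - DT = 219 - 80 + 16 - 16 = 139

139 dB


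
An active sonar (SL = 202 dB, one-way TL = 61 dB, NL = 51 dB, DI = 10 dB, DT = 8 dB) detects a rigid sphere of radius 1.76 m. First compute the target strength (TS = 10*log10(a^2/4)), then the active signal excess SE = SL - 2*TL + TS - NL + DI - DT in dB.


Step 1: TS = 10*log10(1.76^2/4) = -1.11 dB
Step 2: SE = SL - 2*TL + TS - NL + DI - DT = 202 - 2*61 + (-1.11) - 51 + 10 - 8 = 29.89

29.89 dB


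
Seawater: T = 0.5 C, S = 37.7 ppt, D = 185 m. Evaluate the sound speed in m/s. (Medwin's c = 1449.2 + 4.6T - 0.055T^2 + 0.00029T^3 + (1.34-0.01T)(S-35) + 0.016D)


c = 1449.2 + 4.6*0.5 - 0.055*0.5^2 + 0.00029*0.5^3 + (1.34 - 0.01*0.5)*(37.7 - 35) + 0.016*185 = 1458.05

1458.05 m/s


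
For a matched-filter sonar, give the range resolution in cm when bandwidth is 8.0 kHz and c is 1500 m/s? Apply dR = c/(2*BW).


dR = c/(2*BW) = 1500 / (2 * 8.0e3) = 0.0938 m = 9.38 cm

9.38 cm


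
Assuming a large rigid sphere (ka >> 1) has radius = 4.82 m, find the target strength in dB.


TS = 10*log10(4.82^2 / 4) = 10*log10(5.8081) = 7.64

7.64 dB


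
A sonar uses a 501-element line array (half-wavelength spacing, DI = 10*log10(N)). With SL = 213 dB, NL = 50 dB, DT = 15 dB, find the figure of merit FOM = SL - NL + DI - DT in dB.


Step 1: DI = 10*log10(501) = 27.0 dB
Step 2: FOM = SL - NL + DI - DT = 213 - 50 + 27.0 - 15 = 175.0

175.0 dB


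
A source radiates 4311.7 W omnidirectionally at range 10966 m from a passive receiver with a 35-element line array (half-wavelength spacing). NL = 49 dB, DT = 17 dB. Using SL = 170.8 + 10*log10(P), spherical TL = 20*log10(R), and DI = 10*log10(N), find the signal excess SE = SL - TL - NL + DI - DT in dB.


Step 1: SL = 170.8 + 10*log10(4311.7) = 207.15 dB
Step 2: TL = 20*log10(10966) = 80.8 dB
Step 3: DI = 10*log10(35) = 15.44 dB
Step 4: SE = SL - TL - NL + DI - DT = 207.15 - 80.8 - 49 + 15.44 - 17 = 75.79

75.79 dB


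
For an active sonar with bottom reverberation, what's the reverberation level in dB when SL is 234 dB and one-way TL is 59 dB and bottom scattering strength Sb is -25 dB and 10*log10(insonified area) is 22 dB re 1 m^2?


113 dB


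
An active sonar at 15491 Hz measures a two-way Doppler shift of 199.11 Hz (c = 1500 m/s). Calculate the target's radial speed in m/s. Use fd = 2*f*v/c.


From fd = 2*f*v/c, v = c*fd/(2*f) = 1500 * 199.11 / (2*15491) = 9.64

9.64 m/s


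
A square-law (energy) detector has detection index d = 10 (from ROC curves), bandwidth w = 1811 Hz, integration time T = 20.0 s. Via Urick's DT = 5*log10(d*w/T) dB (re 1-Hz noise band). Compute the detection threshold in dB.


DT = 5*log10(d*w/T) = 5*log10(10 * 1811 / 20.0) = 5*log10(905.5) = 14.78

14.78 dB


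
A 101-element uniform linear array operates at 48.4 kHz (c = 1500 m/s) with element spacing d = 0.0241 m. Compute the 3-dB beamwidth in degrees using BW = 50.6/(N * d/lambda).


Step 1: lambda = 1500/48400 = 0.03099 m
Step 2: d/lambda = 0.0241/0.03099 = 0.7777
Step 3: BW = 50.6/(N * d/lambda) = 50.6/(101 * 0.7777) = 0.64

0.64 deg


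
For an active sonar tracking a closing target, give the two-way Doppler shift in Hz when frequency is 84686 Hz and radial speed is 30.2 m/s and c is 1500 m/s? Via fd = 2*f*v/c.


3410.02 Hz


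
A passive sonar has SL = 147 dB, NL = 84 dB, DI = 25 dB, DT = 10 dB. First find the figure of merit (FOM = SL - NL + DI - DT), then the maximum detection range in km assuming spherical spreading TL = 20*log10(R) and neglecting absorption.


Step 1: FOM = SL - NL + DI - DT = 147 - 84 + 25 - 10 = 78 dB
Step 2: at max range FOM = TL = 20*log10(R), so R = 10^(78/20) = 7943.28 m = 7.94 km

7.94 km


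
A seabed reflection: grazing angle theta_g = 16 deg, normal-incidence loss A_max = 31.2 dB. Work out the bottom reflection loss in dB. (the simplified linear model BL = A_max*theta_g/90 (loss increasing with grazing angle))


BL = A_max * theta_g / 90 = 31.2 * 16 / 90 = 5.55

5.55 dB


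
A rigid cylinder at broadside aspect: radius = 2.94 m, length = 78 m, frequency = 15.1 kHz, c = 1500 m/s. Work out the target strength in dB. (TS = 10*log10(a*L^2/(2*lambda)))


lambda = 1500/15100 = 0.09934 m
TS = 10*log10(2.94*78^2/(2*0.09934)) = 49.54

49.54 dB


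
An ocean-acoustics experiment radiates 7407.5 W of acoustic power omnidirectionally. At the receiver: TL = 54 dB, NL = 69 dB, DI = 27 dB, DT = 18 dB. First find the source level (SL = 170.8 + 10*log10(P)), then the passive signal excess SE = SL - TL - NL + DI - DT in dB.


Step 1: SL = 170.8 + 10*log10(7407.5) = 209.5 dB
Step 2: SE = SL - TL - NL + DI - DT = 209.5 - 54 - 69 + 27 - 18 = 95.5

95.5 dB


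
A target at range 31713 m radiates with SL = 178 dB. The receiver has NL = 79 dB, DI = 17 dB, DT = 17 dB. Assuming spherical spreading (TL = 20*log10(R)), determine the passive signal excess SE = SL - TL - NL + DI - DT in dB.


8.98 dB


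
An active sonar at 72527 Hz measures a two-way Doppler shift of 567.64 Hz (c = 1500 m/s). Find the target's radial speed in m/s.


5.87 m/s


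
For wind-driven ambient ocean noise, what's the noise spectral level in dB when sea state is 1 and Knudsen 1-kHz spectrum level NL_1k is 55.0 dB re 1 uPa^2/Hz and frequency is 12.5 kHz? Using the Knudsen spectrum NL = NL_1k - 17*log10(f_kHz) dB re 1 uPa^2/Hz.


NL = NL_1k - 17*log10(f_kHz) = 55.0 - 17*log10(12.5) = 55.0 - (18.65) = 36.35

36.35 dB


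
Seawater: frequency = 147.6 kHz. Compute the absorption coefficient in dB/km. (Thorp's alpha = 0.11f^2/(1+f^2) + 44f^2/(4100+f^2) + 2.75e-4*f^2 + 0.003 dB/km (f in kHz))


f^2 = 21785.76
alpha = 0.11*21785.76/(1+21785.76) + 44*21785.76/(4100+21785.76) + 2.75e-4*21785.76 + 0.003 = 43.135

43.135 dB/km


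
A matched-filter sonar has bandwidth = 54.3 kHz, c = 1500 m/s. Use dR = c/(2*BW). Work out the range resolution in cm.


dR = c/(2*BW) = 1500 / (2 * 54.3e3) = 0.0138 m = 1.38 cm

1.38 cm


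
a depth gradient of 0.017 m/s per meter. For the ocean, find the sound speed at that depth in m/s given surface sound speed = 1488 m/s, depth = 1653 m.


c = 1488 + 0.017 * 1653 = 1516.101

1516.101 m/s


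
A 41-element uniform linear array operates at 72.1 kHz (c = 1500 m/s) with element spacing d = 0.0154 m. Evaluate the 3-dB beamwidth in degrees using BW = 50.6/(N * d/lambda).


1.67 deg


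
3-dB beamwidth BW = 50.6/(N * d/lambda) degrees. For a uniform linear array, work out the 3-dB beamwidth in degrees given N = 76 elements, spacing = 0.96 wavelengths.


BW = 50.6 / (76 * 0.96) = 50.6 / 72.96 = 0.69

0.69 deg


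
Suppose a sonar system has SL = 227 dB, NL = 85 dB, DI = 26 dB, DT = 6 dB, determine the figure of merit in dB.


FOM = SL - NL + DI - DT = 227 - 85 + 26 - 6 = 162

162 dB


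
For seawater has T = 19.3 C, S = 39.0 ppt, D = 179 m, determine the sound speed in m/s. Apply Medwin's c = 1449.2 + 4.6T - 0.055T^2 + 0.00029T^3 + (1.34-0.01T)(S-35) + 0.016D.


c = 1449.2 + 4.6*19.3 - 0.055*19.3^2 + 0.00029*19.3^3 + (1.34 - 0.01*19.3)*(39.0 - 35) + 0.016*179 = 1527.03

1527.03 m/s


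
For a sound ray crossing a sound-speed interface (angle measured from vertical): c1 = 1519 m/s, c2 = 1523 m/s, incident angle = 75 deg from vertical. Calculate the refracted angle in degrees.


sin(theta2) = (c2/c1)*sin(theta1) = (1523/1519)*sin(75 deg) = 0.96847
theta2 = arcsin(0.96847) = 75.57

75.57 deg


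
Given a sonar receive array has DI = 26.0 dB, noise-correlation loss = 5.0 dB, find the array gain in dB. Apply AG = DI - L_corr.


AG = DI - L_corr = 26.0 - 5.0 = 21.0

21.0 dB


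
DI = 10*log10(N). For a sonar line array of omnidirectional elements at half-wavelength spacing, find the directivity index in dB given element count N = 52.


17.16 dB


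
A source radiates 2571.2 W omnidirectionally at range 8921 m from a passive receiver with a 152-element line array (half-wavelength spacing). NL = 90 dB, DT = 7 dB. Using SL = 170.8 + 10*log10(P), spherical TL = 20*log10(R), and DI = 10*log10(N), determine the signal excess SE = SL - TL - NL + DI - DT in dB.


Step 1: SL = 170.8 + 10*log10(2571.2) = 204.9 dB
Step 2: TL = 20*log10(8921) = 79.01 dB
Step 3: DI = 10*log10(152) = 21.82 dB
Step 4: SE = SL - TL - NL + DI - DT = 204.9 - 79.01 - 90 + 21.82 - 7 = 50.71

50.71 dB


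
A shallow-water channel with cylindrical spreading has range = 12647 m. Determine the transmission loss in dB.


41.02 dB


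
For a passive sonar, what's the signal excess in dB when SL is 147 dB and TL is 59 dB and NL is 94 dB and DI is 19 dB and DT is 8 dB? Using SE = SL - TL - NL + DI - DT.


5 dB


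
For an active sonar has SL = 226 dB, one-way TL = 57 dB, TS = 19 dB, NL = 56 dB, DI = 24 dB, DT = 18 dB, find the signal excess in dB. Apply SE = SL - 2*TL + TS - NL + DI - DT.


81 dB


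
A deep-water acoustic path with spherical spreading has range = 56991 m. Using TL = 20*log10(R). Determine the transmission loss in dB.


95.12 dB


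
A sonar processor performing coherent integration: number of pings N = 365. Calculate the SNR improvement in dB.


Gain = 10*log10(365) = 25.62

25.62 dB


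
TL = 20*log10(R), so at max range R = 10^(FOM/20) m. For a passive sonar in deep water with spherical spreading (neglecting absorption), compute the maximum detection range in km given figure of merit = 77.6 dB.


At max range FOM = TL, so 20*log10(R) = 77.6
R = 10^(77.6/20) = 7585.78 m = 7.59 km

7.59 km


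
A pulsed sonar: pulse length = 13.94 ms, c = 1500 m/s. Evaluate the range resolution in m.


dR = c*tau/2 = 1500 * 13.94e-3 / 2 = 10.455

10.455 m


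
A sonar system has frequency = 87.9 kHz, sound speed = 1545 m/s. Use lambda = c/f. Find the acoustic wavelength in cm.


lambda = c/f = 1545 / 87900 = 0.0176 m = 1.76 cm

1.76 cm


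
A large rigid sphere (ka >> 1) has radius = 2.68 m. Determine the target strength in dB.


2.54 dB


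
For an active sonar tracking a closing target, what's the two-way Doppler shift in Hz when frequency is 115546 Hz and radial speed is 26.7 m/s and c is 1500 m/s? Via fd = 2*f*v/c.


4113.44 Hz


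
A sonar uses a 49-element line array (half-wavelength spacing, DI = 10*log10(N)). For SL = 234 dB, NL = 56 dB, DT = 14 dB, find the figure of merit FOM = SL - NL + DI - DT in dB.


Step 1: DI = 10*log10(49) = 16.9 dB
Step 2: FOM = SL - NL + DI - DT = 234 - 56 + 16.9 - 14 = 180.9

180.9 dB


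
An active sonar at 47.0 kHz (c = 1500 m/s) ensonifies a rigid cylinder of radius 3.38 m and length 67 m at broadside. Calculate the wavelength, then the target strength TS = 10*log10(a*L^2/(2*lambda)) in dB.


Step 1: lambda = c/f = 1500/47000 = 0.03191 m
Step 2: TS = 10*log10(a*L^2/(2*lambda)) = 10*log10(3.38*67^2/(2*0.03191)) = 53.76

53.76 dB


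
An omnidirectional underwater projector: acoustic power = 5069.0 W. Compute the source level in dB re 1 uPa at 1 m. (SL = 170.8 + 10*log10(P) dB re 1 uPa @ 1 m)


SL = 170.8 + 10*log10(5069.0) = 170.8 + 37.05 = 207.85

207.85 dB


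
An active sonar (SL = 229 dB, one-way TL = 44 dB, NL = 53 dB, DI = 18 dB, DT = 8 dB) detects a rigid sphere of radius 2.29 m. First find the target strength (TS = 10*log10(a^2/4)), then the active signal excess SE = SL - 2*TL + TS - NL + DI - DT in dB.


Step 1: TS = 10*log10(2.29^2/4) = 1.18 dB
Step 2: SE = SL - 2*TL + TS - NL + DI - DT = 229 - 2*44 + (1.18) - 53 + 18 - 8 = 99.18

99.18 dB


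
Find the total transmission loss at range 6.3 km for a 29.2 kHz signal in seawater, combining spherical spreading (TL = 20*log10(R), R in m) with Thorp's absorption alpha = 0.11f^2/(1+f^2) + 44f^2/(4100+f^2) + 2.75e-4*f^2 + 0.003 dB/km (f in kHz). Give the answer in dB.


Step 1 (Thorp): alpha = 0.11*852.64/(1+852.64) + 44*852.64/(4100+852.64) + 2.75e-4*852.64 + 0.003 = 7.9223 dB/km
Step 2: TL_spread = 20*log10(6300) = 75.99 dB
Step 3: TL_abs = alpha*R = 7.9223 * 6.3 = 49.91 dB
Step 4: TL_total = 75.99 + 49.91 = 125.9

125.9 dB


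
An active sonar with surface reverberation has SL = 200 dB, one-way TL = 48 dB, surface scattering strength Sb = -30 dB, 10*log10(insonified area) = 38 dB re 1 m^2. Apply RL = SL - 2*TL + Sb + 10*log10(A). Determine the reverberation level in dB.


RL = SL - 2*TL + Sb + 10*log10(A) = 200 - 2*48 + (-30) + 38 = 112

112 dB


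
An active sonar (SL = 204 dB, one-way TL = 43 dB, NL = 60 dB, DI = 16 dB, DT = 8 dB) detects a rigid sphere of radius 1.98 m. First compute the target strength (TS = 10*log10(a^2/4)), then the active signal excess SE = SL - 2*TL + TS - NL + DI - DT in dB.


Step 1: TS = 10*log10(1.98^2/4) = -0.09 dB
Step 2: SE = SL - 2*TL + TS - NL + DI - DT = 204 - 2*43 + (-0.09) - 60 + 16 - 8 = 65.91

65.91 dB


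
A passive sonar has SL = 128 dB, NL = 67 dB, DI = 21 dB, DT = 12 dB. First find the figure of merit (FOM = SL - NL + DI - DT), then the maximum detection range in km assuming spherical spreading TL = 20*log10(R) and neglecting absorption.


Step 1: FOM = SL - NL + DI - DT = 128 - 67 + 21 - 12 = 70 dB
Step 2: at max range FOM = TL = 20*log10(R), so R = 10^(70/20) = 3162.28 m = 3.16 km

3.16 km


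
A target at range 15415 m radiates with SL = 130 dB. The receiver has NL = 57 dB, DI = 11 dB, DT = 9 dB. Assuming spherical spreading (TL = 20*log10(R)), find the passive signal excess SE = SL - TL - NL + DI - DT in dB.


Step 1: TL = 20*log10(15415) = 83.76 dB
Step 2: SE = 130 - 83.76 - 57 + 11 - 9 = -8.76

-8.76 dB


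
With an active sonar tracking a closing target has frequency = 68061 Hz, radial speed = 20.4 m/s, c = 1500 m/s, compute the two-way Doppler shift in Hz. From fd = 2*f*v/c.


1851.26 Hz


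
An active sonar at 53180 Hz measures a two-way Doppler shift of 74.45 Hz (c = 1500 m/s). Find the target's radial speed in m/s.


From fd = 2*f*v/c, v = c*fd/(2*f) = 1500 * 74.45 / (2*53180) = 1.05

1.05 m/s


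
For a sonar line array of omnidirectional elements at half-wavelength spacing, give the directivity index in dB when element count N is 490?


26.9 dB


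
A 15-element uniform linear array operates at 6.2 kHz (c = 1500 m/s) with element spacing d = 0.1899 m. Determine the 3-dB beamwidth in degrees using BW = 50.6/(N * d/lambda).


Step 1: lambda = 1500/6200 = 0.24194 m
Step 2: d/lambda = 0.1899/0.24194 = 0.7849
Step 3: BW = 50.6/(N * d/lambda) = 50.6/(15 * 0.7849) = 4.3

4.3 deg


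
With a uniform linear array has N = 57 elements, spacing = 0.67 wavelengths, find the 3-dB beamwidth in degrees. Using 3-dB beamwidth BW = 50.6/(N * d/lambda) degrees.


BW = 50.6 / (57 * 0.67) = 50.6 / 38.19 = 1.32

1.32 deg


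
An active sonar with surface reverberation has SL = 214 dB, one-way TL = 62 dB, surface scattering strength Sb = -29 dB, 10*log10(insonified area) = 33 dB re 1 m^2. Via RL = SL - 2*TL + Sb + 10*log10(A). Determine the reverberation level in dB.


RL = SL - 2*TL + Sb + 10*log10(A) = 214 - 2*62 + (-29) + 33 = 94

94 dB


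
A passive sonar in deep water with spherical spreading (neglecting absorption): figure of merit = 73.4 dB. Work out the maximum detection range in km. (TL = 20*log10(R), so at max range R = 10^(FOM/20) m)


At max range FOM = TL, so 20*log10(R) = 73.4
R = 10^(73.4/20) = 4677.35 m = 4.68 km

4.68 km


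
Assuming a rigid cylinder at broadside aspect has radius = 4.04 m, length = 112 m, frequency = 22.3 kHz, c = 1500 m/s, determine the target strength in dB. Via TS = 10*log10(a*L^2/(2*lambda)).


55.76 dB


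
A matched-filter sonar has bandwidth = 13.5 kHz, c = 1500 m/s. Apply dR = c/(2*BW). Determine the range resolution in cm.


dR = c/(2*BW) = 1500 / (2 * 13.5e3) = 0.0556 m = 5.56 cm

5.56 cm


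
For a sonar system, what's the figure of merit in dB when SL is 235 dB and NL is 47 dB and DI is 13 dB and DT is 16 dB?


FOM = SL - NL + DI - DT = 235 - 47 + 13 - 16 = 185

185 dB


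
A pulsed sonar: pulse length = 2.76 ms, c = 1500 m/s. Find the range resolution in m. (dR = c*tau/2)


dR = c*tau/2 = 1500 * 2.76e-3 / 2 = 2.07

2.07 m


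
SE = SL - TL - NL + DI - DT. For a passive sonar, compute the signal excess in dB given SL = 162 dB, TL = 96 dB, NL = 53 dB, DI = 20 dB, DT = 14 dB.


19 dB


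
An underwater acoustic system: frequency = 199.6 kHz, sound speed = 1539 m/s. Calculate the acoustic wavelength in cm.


0.77 cm


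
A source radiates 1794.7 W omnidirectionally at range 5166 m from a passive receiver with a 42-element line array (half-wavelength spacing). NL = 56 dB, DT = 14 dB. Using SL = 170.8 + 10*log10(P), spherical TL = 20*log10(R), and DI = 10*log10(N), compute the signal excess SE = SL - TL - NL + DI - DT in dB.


75.31 dB


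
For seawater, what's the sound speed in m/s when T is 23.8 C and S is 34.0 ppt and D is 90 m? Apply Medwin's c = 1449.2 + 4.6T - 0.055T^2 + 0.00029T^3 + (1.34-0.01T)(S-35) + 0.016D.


1531.77 m/s


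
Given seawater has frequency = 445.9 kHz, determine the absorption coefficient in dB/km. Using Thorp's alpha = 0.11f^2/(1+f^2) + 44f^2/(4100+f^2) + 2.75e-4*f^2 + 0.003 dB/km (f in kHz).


97.901 dB/km


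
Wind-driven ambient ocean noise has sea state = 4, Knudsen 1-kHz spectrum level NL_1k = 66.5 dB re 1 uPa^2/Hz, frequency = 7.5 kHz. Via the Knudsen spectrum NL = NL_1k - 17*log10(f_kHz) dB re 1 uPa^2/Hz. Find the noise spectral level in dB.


51.62 dB


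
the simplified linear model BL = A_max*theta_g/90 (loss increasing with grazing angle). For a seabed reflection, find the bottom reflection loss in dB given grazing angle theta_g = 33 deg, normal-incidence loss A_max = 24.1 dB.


BL = A_max * theta_g / 90 = 24.1 * 33 / 90 = 8.84

8.84 dB


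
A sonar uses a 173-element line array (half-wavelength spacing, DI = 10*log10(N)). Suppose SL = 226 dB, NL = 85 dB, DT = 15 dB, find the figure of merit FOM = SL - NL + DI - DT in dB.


Step 1: DI = 10*log10(173) = 22.38 dB
Step 2: FOM = SL - NL + DI - DT = 226 - 85 + 22.38 - 15 = 148.38

148.38 dB


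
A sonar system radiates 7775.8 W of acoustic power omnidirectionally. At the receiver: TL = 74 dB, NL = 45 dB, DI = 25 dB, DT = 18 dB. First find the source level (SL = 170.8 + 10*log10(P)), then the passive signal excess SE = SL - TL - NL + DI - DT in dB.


Step 1: SL = 170.8 + 10*log10(7775.8) = 209.71 dB
Step 2: SE = SL - TL - NL + DI - DT = 209.71 - 74 - 45 + 25 - 18 = 97.71

97.71 dB


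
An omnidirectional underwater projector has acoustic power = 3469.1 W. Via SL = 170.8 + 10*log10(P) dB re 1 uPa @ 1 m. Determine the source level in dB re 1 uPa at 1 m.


SL = 170.8 + 10*log10(3469.1) = 170.8 + 35.4 = 206.2

206.2 dB


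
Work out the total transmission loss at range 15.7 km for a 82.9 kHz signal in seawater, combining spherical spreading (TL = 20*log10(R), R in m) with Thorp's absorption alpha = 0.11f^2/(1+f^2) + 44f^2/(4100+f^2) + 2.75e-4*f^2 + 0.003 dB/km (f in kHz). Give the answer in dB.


Step 1 (Thorp): alpha = 0.11*6872.41/(1+6872.41) + 44*6872.41/(4100+6872.41) + 2.75e-4*6872.41 + 0.003 = 29.5617 dB/km
Step 2: TL_spread = 20*log10(15700) = 83.92 dB
Step 3: TL_abs = alpha*R = 29.5617 * 15.7 = 464.12 dB
Step 4: TL_total = 83.92 + 464.12 = 548.04

548.04 dB


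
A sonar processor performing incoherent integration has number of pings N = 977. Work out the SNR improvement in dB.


Gain = 5*log10(977) = 14.95

14.95 dB


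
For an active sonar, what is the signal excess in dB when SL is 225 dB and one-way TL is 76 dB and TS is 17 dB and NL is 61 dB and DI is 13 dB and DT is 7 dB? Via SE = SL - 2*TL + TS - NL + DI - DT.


SE = SL - 2*TL + TS - NL + DI - DT = 225 - 2*76 + (17) - 61 + 13 - 7 = 35

35 dB


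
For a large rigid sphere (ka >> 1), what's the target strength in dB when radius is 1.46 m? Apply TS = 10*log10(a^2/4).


-2.73 dB


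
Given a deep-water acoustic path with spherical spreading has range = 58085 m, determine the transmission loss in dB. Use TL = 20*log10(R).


95.28 dB


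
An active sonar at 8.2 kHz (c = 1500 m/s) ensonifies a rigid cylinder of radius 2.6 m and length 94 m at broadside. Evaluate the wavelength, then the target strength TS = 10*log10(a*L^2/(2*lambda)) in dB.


Step 1: lambda = c/f = 1500/8200 = 0.18293 m
Step 2: TS = 10*log10(a*L^2/(2*lambda)) = 10*log10(2.6*94^2/(2*0.18293)) = 47.98

47.98 dB


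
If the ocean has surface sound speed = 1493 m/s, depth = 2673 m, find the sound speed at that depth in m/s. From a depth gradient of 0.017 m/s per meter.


c = 1493 + 0.017 * 2673 = 1538.441

1538.441 m/s


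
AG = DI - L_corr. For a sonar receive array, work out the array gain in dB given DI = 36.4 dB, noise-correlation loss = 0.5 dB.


AG = DI - L_corr = 36.4 - 0.5 = 35.9

35.9 dB


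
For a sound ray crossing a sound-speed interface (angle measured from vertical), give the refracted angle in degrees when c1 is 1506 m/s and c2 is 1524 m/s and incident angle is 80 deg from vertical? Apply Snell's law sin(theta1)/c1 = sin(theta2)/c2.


sin(theta2) = (c2/c1)*sin(theta1) = (1524/1506)*sin(80 deg) = 0.99658
theta2 = arcsin(0.99658) = 85.26

85.26 deg


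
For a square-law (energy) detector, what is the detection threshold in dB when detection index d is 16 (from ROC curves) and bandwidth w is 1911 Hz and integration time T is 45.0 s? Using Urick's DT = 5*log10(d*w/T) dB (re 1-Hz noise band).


DT = 5*log10(d*w/T) = 5*log10(16 * 1911 / 45.0) = 5*log10(679.47) = 14.16

14.16 dB


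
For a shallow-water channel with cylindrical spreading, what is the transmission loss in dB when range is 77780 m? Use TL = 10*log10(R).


TL = 10*log10(77780) = 48.91

48.91 dB


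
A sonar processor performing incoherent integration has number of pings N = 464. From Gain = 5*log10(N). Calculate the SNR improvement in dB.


Gain = 5*log10(464) = 13.33

13.33 dB


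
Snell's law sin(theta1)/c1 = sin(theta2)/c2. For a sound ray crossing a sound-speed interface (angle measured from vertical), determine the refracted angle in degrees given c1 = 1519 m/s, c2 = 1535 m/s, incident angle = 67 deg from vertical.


sin(theta2) = (c2/c1)*sin(theta1) = (1535/1519)*sin(67 deg) = 0.9302
theta2 = arcsin(0.9302) = 68.47

68.47 deg


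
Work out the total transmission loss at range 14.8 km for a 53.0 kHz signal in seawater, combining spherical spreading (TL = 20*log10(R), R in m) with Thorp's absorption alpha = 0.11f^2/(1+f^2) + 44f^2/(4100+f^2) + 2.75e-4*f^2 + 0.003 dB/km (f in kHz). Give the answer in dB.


Step 1 (Thorp): alpha = 0.11*2809.0/(1+2809.0) + 44*2809.0/(4100+2809.0) + 2.75e-4*2809.0 + 0.003 = 18.7746 dB/km
Step 2: TL_spread = 20*log10(14800) = 83.41 dB
Step 3: TL_abs = alpha*R = 18.7746 * 14.8 = 277.86 dB
Step 4: TL_total = 83.41 + 277.86 = 361.27

361.27 dB


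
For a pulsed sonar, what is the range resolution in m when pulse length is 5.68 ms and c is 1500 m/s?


dR = c*tau/2 = 1500 * 5.68e-3 / 2 = 4.26

4.26 m
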